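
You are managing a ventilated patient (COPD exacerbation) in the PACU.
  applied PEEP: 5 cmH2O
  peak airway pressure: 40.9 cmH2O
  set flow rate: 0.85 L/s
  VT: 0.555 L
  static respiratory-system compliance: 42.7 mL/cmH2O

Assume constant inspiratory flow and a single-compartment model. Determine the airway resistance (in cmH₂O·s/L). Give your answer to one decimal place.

26.9

Equation of motion (constant flow): PIP = Vt/C + R·V̇ + PEEP.
R·V̇ = PIP − Vt/C − PEEP = 40.9 − 555/42.7 − 5 = 40.9 − 12.998 − 5 = 22.902 cmH2O.
R = 22.902 / 0.85 = 26.944 cmH2O·s/L.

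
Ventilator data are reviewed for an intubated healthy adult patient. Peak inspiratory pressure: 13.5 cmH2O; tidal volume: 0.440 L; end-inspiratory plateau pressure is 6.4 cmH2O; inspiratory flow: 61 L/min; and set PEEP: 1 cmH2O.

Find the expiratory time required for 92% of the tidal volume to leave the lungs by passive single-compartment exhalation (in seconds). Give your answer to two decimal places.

Flow: 61 L/min ÷ 60 = 1.0167 L/s.
R = (PIP − Pplat)/V̇ = (13.5 − 6.4) / 1.0167 = 7.1/1.0167 = 6.983 cmH2O·s/L.
C = Vt/(Pplat − PEEP) = 440.0 / (6.4 − 1) = 440.0/5.4 = 81.481 mL/cmH2O.
τ = R × C = 6.983 × 0.08148 L/cmH2O = 0.569 s.
t = −τ·ln(1 − 0.92) = −0.569·ln(0.08) = 1.437 s.

1.44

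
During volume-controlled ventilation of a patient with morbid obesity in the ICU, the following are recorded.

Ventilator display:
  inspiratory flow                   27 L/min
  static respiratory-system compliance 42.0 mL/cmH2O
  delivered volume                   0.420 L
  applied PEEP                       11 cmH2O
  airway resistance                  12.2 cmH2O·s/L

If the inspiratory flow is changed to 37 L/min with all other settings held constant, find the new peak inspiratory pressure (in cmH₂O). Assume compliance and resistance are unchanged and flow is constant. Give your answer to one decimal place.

Flow: 27 L/min ÷ 60 = 0.45 L/s.
New flow: 37 L/min ÷ 60 = 0.6167 L/s.
PIP = Vt/C + R·V̇ + PEEP (constant-flow equation of motion).
Only the resistive term changes: ΔPIP = R × ΔV̇ = 12.2 × (0.6167 − 0.45) = 12.2 × 0.1667 = 2.034 cmH2O.
Original PIP = 420/42.0 + 12.2×0.45 + 11 = 26.49 cmH2O; new PIP = 26.49 + (2.034) = 28.524 cmH2O.

28.5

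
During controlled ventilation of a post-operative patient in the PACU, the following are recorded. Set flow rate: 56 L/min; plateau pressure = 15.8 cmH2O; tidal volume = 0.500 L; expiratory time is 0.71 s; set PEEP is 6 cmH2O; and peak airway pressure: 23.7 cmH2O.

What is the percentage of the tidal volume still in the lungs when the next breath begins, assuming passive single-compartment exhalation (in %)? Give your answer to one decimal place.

Flow: 56 L/min ÷ 60 = 0.9333 L/s.
R = (PIP − Pplat)/V̇ = (23.7 − 15.8) / 0.9333 = 7.9/0.9333 = 8.465 cmH2O·s/L.
C = Vt/(Pplat − PEEP) = 500.0 / (15.8 − 6) = 500.0/9.8 = 51.02 mL/cmH2O.
τ = R × C = 8.465 × 0.05102 L/cmH2O = 0.4319 s.
Fraction remaining at end-expiration = e^(−Te/τ) = e^(−0.71/0.4319) = 0.1932 → 19.32%.

19.3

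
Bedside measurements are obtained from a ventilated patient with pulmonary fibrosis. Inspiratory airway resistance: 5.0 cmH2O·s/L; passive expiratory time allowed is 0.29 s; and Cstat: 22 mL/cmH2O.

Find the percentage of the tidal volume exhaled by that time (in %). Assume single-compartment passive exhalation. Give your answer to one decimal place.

τ = R × C = 5.0 × 22 mL/cmH2O = 5.0 × 0.022 L/cmH2O = 0.11 s.
Passive exhalation: V(t)/V₀ = e^(−t/τ) = e^(−0.29/0.11) = 0.07162.
Fraction exhaled = 1 − 0.07162 = 0.9284 → 92.84%.

92.8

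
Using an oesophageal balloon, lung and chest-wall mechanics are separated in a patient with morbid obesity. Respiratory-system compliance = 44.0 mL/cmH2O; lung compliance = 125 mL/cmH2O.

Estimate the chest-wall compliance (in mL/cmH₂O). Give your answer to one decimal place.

67.9

1/Ccw = 1/Crs − 1/CL.
1/Ccw = 1/44.0 − 1/125 = 0.01473.
Ccw = 67.889 mL/cmH2O.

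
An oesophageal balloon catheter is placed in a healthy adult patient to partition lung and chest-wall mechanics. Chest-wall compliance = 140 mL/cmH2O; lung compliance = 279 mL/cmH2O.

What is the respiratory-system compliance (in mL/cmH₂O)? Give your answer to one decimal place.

93.2

Lung and chest wall are elastances in series: 1/Crs = 1/CL + 1/Ccw.
1/Crs = 1/279 + 1/140 = 0.01073.
Crs = 93.197 mL/cmH2O.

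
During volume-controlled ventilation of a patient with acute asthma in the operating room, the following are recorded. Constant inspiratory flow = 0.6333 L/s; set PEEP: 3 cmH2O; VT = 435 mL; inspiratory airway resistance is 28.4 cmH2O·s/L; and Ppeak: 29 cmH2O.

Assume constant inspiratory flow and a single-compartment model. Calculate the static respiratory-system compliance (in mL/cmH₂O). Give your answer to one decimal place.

Equation of motion (constant flow): PIP = Vt/C + R·V̇ + PEEP.
Vt/C = PIP − R·V̇ − PEEP = 29 − 28.4×0.6333 − 3 = 29 − 17.986 − 3 = 8.014 cmH2O.
C = Vt / 8.014 = 435 / 8.014 = 54.28 mL/cmH2O.

54.3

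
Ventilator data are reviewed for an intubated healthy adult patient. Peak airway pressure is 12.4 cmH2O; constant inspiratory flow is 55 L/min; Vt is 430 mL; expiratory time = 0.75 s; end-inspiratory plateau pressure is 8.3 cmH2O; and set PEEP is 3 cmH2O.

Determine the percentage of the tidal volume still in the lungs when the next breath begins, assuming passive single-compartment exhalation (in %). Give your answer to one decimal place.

Flow: 55 L/min ÷ 60 = 0.9167 L/s.
R = (PIP − Pplat)/V̇ = (12.4 − 8.3) / 0.9167 = 4.1/0.9167 = 4.473 cmH2O·s/L.
C = Vt/(Pplat − PEEP) = 430.0 / (8.3 − 3) = 430.0/5.3 = 81.132 mL/cmH2O.
τ = R × C = 4.473 × 0.08113 L/cmH2O = 0.3629 s.
Fraction remaining at end-expiration = e^(−Te/τ) = e^(−0.75/0.3629) = 0.1266 → 12.66%.

12.7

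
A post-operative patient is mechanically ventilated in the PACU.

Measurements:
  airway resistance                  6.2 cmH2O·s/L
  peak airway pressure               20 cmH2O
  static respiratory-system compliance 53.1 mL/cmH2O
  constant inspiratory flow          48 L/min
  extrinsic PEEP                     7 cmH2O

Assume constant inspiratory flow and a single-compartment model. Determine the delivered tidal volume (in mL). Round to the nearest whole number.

427

Flow: 48 L/min ÷ 60 = 0.8 L/s.
Equation of motion (constant flow): PIP = Vt/C + R·V̇ + PEEP.
Vt/C = PIP − R·V̇ − PEEP = 20 − 4.96 − 7 = 8.04 cmH2O.
Vt = C × 8.04 = 53.1 × 8.04 = 426.92 mL.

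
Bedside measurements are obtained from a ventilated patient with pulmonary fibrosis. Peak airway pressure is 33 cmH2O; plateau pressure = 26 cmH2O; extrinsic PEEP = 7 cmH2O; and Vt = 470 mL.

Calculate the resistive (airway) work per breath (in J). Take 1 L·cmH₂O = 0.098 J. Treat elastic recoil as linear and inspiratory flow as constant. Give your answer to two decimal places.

With constant inspiratory flow the resistive pressure is constant at PIP − Pplat = 33 − 26 = 7.0 cmH2O, so resistive work = 7.0 × 0.470 = 3.29 L·cmH2O.
× 0.098 J/(L·cmH2O) → 0.3224 J.

0.32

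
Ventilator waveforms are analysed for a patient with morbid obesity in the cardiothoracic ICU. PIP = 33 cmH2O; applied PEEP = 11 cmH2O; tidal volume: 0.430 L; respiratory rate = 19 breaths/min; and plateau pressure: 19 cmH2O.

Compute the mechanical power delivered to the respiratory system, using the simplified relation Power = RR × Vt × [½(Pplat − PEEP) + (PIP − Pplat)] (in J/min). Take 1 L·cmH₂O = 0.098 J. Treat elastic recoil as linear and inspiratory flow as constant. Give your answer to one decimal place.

Per-breath work = Vt × [½(Pplat−PEEP) + (PIP−Pplat)] = 0.430 × [0.5×8.0 + 14.0] = 0.430 × 18.0 = 7.74 L·cmH2O.
Power = 19 × 7.74 = 147.06 L·cmH2O/min.
× 0.098 J/(L·cmH2O) → 14.412 J/min.

14.4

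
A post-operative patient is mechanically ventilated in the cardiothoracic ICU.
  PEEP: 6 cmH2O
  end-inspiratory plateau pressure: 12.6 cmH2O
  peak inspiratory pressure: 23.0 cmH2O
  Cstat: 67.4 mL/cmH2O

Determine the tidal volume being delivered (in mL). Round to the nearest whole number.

445

Vt = Cstat × (Pplat − PEEP) = 67.4 × (12.6 − 6) = 67.4 × 6.6 = 444.84 mL.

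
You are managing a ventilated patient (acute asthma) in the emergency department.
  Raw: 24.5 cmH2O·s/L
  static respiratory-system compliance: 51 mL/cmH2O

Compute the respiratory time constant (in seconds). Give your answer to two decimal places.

τ = R × C = 24.5 × 51 mL/cmH2O = 24.5 × 0.051 L/cmH2O = 1.25 s.

1.25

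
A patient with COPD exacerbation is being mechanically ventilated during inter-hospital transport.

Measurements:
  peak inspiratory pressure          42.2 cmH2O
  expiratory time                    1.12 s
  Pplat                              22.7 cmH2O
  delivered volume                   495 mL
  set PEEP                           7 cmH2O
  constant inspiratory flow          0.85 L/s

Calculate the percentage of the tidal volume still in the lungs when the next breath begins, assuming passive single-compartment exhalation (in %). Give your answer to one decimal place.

21.3

R = (PIP − Pplat)/V̇ = (42.2 − 22.7) / 0.85 = 19.5/0.85 = 22.941 cmH2O·s/L.
C = Vt/(Pplat − PEEP) = 495.0 / (22.7 − 7) = 495.0/15.7 = 31.529 mL/cmH2O.
τ = R × C = 22.941 × 0.03153 L/cmH2O = 0.7233 s.
Fraction remaining at end-expiration = e^(−Te/τ) = e^(−1.12/0.7233) = 0.2126 → 21.26%.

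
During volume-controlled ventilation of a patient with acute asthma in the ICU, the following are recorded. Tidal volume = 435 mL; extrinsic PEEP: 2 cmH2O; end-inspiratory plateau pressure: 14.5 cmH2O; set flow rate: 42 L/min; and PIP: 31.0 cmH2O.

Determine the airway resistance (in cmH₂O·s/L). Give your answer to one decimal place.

23.6

Flow: 42 L/min ÷ 60 = 0.7 L/s.
Raw = (PIP − Pplat) / flow = (31.0 − 14.5) / 0.7 = 16.5 / 0.7 = 23.571 cmH2O·s/L.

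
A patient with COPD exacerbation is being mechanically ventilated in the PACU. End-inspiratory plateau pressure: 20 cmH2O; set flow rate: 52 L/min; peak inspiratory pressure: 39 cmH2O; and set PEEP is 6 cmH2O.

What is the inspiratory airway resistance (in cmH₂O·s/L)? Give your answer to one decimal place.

Flow: 52 L/min ÷ 60 = 0.8667 L/s.
Raw = (PIP − Pplat) / flow = (39 − 20) / 0.8667 = 19.0 / 0.8667 = 21.922 cmH2O·s/L.

21.9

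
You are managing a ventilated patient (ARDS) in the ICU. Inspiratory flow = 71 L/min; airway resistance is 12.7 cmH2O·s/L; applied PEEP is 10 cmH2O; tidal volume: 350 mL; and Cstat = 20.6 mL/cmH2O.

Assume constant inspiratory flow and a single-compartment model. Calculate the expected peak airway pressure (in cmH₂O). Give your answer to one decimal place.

42.0

Flow: 71 L/min ÷ 60 = 1.1833 L/s.
Equation of motion (constant flow): PIP = Vt/C + R·V̇ + PEEP.
PIP = 350/20.6 + 12.7×1.1833 + 10 = 16.99 + 15.028 + 10 = 42.018 cmH2O.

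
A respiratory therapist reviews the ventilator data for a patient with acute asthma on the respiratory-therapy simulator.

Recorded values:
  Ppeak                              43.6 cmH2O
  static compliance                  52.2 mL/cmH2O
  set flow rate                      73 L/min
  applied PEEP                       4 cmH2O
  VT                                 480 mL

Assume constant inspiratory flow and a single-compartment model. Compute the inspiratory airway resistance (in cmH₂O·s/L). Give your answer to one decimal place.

Flow: 73 L/min ÷ 60 = 1.2167 L/s.
Equation of motion (constant flow): PIP = Vt/C + R·V̇ + PEEP.
R·V̇ = PIP − Vt/C − PEEP = 43.6 − 480/52.2 − 4 = 43.6 − 9.195 − 4 = 30.405 cmH2O.
R = 30.405 / 1.2167 = 24.99 cmH2O·s/L.

25.0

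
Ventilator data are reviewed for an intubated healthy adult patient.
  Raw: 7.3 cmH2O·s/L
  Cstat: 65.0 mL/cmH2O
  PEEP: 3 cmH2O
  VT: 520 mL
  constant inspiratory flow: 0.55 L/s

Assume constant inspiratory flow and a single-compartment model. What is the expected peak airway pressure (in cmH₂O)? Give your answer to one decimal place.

15.0

Equation of motion (constant flow): PIP = Vt/C + R·V̇ + PEEP.
PIP = 520/65.0 + 7.3×0.55 + 3 = 8.0 + 4.015 + 3 = 15.015 cmH2O.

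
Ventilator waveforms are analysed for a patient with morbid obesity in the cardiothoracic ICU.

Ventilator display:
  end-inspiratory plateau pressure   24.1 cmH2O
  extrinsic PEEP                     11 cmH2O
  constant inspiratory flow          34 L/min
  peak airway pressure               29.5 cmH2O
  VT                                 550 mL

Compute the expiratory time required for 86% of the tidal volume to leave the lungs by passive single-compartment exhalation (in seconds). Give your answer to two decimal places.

0.79

Flow: 34 L/min ÷ 60 = 0.5667 L/s.
R = (PIP − Pplat)/V̇ = (29.5 − 24.1) / 0.5667 = 5.4/0.5667 = 9.529 cmH2O·s/L.
C = Vt/(Pplat − PEEP) = 550.0 / (24.1 − 11) = 550.0/13.1 = 41.985 mL/cmH2O.
τ = R × C = 9.529 × 0.04199 L/cmH2O = 0.4001 s.
t = −τ·ln(1 − 0.86) = −0.4001·ln(0.14) = 0.7866 s.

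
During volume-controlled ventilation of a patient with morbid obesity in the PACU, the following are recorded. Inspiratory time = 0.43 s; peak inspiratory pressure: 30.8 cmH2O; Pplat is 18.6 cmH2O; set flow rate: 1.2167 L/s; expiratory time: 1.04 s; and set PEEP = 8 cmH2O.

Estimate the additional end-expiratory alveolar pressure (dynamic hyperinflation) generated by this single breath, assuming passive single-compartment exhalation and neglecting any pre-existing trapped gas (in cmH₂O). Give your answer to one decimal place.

1.3

Vt = flow × Ti = 1.2167 L/s × 0.43 s × 1000 mL/L = 523.18 mL.
R = (PIP − Pplat)/V̇ = (30.8 − 18.6) / 1.2167 = 12.2/1.2167 = 10.027 cmH2O·s/L.
C = Vt/(Pplat − PEEP) = 523.18 / (18.6 − 8) = 523.18/10.6 = 49.357 mL/cmH2O.
τ = R × C = 10.027 × 0.04936 L/cmH2O = 0.4949 s.
Fraction remaining = e^(−Te/τ) = e^(−1.04/0.4949) = 0.1223; trapped volume = 523.18 × 0.1223 = 63.985 mL.
Additional alveolar pressure from trapping ≈ V_trapped / C = 63.985 / 49.357 = 1.296 cmH2O.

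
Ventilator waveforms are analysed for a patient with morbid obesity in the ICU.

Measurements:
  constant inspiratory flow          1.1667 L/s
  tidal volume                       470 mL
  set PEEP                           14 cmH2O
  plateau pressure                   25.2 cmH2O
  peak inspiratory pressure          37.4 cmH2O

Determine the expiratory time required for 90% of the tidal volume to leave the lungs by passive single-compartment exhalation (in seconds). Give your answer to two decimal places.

1.01

R = (PIP − Pplat)/V̇ = (37.4 − 25.2) / 1.1667 = 12.2/1.1667 = 10.457 cmH2O·s/L.
C = Vt/(Pplat − PEEP) = 470.0 / (25.2 − 14) = 470.0/11.2 = 41.964 mL/cmH2O.
τ = R × C = 10.457 × 0.04196 L/cmH2O = 0.4388 s.
t = −τ·ln(1 − 0.90) = −0.4388·ln(0.1) = 1.01 s.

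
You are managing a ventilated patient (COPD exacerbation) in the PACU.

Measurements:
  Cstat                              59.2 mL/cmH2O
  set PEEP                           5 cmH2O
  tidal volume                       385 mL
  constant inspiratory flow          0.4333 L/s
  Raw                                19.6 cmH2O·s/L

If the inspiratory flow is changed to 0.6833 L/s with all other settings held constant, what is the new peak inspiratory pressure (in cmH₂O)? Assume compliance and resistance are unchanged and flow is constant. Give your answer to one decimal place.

24.9

PIP = Vt/C + R·V̇ + PEEP (constant-flow equation of motion).
Only the resistive term changes: ΔPIP = R × ΔV̇ = 19.6 × (0.6833 − 0.4333) = 19.6 × 0.25 = 4.9 cmH2O.
Original PIP = 385/59.2 + 19.6×0.4333 + 5 = 19.996 cmH2O; new PIP = 19.996 + (4.9) = 24.896 cmH2O.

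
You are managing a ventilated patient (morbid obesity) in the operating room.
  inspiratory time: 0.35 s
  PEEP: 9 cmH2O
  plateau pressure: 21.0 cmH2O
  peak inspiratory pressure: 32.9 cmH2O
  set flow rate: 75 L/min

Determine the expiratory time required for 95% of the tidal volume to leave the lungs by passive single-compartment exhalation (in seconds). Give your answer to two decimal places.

Flow: 75 L/min ÷ 60 = 1.25 L/s.
Vt = flow × Ti = 1.25 L/s × 0.35 s × 1000 mL/L = 437.5 mL.
R = (PIP − Pplat)/V̇ = (32.9 − 21.0) / 1.25 = 11.9/1.25 = 9.52 cmH2O·s/L.
C = Vt/(Pplat − PEEP) = 437.5 / (21.0 − 9) = 437.5/12.0 = 36.458 mL/cmH2O.
τ = R × C = 9.52 × 0.03646 L/cmH2O = 0.3471 s.
t = −τ·ln(1 − 0.95) = −0.3471·ln(0.05) = 1.04 s.

1.04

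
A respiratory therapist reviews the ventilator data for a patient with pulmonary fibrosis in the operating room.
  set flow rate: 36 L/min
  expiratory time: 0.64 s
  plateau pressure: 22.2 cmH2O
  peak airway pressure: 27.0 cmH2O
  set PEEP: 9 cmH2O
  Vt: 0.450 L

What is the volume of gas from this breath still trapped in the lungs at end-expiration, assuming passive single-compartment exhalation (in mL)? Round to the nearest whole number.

43

Flow: 36 L/min ÷ 60 = 0.6 L/s.
R = (PIP − Pplat)/V̇ = (27.0 − 22.2) / 0.6 = 4.8/0.6 = 8.0 cmH2O·s/L.
C = Vt/(Pplat − PEEP) = 450.0 / (22.2 − 9) = 450.0/13.2 = 34.091 mL/cmH2O.
τ = R × C = 8.0 × 0.03409 L/cmH2O = 0.2727 s.
Fraction remaining = e^(−Te/τ) = e^(−0.64/0.2727) = 0.09567.
Trapped volume = 450.0 × 0.09567 = 43.052 mL.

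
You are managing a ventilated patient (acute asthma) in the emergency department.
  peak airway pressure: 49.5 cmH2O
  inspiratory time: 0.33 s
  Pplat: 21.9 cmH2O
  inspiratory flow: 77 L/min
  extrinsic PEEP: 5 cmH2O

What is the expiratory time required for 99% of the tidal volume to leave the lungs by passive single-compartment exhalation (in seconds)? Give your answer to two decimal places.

Flow: 77 L/min ÷ 60 = 1.2833 L/s.
Vt = flow × Ti = 1.2833 L/s × 0.33 s × 1000 mL/L = 423.49 mL.
R = (PIP − Pplat)/V̇ = (49.5 − 21.9) / 1.2833 = 27.6/1.2833 = 21.507 cmH2O·s/L.
C = Vt/(Pplat − PEEP) = 423.49 / (21.9 − 5) = 423.49/16.9 = 25.059 mL/cmH2O.
τ = R × C = 21.507 × 0.02506 L/cmH2O = 0.539 s.
t = −τ·ln(1 − 0.99) = −0.539·ln(0.01) = 2.482 s.

2.48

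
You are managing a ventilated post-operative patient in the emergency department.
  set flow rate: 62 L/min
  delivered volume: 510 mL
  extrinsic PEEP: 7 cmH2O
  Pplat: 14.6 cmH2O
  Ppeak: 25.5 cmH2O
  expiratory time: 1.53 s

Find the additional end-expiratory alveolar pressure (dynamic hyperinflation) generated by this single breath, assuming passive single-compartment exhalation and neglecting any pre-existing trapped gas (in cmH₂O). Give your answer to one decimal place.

Flow: 62 L/min ÷ 60 = 1.0333 L/s.
R = (PIP − Pplat)/V̇ = (25.5 − 14.6) / 1.0333 = 10.9/1.0333 = 10.549 cmH2O·s/L.
C = Vt/(Pplat − PEEP) = 510.0 / (14.6 − 7) = 510.0/7.6 = 67.105 mL/cmH2O.
τ = R × C = 10.549 × 0.06711 L/cmH2O = 0.7079 s.
Fraction remaining = e^(−Te/τ) = e^(−1.53/0.7079) = 0.1152; trapped volume = 510.0 × 0.1152 = 58.752 mL.
Additional alveolar pressure from trapping ≈ V_trapped / C = 58.752 / 67.105 = 0.8755 cmH2O.

0.9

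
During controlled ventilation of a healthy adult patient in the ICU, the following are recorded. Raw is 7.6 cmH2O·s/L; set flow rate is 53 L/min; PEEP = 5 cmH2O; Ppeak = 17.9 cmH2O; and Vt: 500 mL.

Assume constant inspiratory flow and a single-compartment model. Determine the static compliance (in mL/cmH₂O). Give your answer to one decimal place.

Flow: 53 L/min ÷ 60 = 0.8833 L/s.
Equation of motion (constant flow): PIP = Vt/C + R·V̇ + PEEP.
Vt/C = PIP − R·V̇ − PEEP = 17.9 − 7.6×0.8833 − 5 = 17.9 − 6.713 − 5 = 6.187 cmH2O.
C = Vt / 6.187 = 500 / 6.187 = 80.815 mL/cmH2O.

80.8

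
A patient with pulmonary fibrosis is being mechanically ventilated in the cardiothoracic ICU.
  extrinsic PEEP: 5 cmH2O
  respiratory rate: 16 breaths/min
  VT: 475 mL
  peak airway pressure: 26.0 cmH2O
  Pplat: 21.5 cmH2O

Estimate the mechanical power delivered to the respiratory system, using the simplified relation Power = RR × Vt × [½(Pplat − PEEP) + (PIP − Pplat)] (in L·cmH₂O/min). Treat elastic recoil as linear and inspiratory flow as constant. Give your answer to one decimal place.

Per-breath work = Vt × [½(Pplat−PEEP) + (PIP−Pplat)] = 0.475 × [0.5×16.5 + 4.5] = 0.475 × 12.75 = 6.056 L·cmH2O.
Power = 16 × 6.056 = 96.896 L·cmH2O/min.

96.9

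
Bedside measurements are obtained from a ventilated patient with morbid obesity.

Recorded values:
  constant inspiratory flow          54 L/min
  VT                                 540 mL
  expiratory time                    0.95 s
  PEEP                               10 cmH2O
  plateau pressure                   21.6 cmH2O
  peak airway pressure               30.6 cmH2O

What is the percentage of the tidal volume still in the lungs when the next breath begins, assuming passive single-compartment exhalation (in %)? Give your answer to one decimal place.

Flow: 54 L/min ÷ 60 = 0.9 L/s.
R = (PIP − Pplat)/V̇ = (30.6 − 21.6) / 0.9 = 9.0/0.9 = 10.0 cmH2O·s/L.
C = Vt/(Pplat − PEEP) = 540.0 / (21.6 − 10) = 540.0/11.6 = 46.552 mL/cmH2O.
τ = R × C = 10.0 × 0.04655 L/cmH2O = 0.4655 s.
Fraction remaining at end-expiration = e^(−Te/τ) = e^(−0.95/0.4655) = 0.1299 → 12.99%.

13.0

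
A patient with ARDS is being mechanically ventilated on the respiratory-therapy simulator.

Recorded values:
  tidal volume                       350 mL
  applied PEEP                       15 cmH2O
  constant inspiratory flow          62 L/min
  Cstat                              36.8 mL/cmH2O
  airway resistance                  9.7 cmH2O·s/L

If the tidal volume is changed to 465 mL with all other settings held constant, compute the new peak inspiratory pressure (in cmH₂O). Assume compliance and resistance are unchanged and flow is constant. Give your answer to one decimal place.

37.7

Flow: 62 L/min ÷ 60 = 1.0333 L/s.
PIP = Vt/C + R·V̇ + PEEP (constant-flow equation of motion).
Only the elastic term changes: ΔPIP = ΔVt / C = (465 − 350) / 36.8 = 3.125 cmH2O.
Original PIP = 350/36.8 + 9.7×1.0333 + 15 = 34.534 cmH2O; new PIP = 34.534 + (3.125) = 37.659 cmH2O.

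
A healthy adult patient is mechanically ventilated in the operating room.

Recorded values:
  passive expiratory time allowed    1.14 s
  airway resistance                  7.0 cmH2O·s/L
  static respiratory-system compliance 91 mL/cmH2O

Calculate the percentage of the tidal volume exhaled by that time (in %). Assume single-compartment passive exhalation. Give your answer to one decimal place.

83.3

τ = R × C = 7.0 × 91 mL/cmH2O = 7.0 × 0.091 L/cmH2O = 0.637 s.
Passive exhalation: V(t)/V₀ = e^(−t/τ) = e^(−1.14/0.637) = 0.167.
Fraction exhaled = 1 − 0.167 = 0.833 → 83.3%.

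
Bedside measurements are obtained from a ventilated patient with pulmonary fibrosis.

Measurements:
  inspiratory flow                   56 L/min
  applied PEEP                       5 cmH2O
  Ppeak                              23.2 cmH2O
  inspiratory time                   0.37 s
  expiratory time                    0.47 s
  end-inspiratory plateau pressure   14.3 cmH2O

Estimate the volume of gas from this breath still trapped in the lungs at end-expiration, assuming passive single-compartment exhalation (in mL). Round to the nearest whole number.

92

Flow: 56 L/min ÷ 60 = 0.9333 L/s.
Vt = flow × Ti = 0.9333 L/s × 0.37 s × 1000 mL/L = 345.32 mL.
R = (PIP − Pplat)/V̇ = (23.2 − 14.3) / 0.9333 = 8.9/0.9333 = 9.536 cmH2O·s/L.
C = Vt/(Pplat − PEEP) = 345.32 / (14.3 − 5) = 345.32/9.3 = 37.131 mL/cmH2O.
τ = R × C = 9.536 × 0.03713 L/cmH2O = 0.3541 s.
Fraction remaining = e^(−Te/τ) = e^(−0.47/0.3541) = 0.2652.
Trapped volume = 345.32 × 0.2652 = 91.579 mL.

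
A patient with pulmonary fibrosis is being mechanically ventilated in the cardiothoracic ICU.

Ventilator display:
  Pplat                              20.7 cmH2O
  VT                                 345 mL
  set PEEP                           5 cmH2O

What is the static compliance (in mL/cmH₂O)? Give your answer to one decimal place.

22.0

Cstat = Vt / (Pplat − PEEP) = 345 / (20.7 − 5) = 345 / 15.7 = 21.975 mL/cmH2O.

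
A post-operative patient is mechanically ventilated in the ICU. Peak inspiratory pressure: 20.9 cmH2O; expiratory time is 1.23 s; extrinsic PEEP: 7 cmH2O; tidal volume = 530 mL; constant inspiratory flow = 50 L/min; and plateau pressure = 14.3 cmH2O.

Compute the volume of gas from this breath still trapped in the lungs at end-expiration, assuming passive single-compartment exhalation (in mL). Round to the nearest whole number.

62

Flow: 50 L/min ÷ 60 = 0.8333 L/s.
R = (PIP − Pplat)/V̇ = (20.9 − 14.3) / 0.8333 = 6.6/0.8333 = 7.92 cmH2O·s/L.
C = Vt/(Pplat − PEEP) = 530.0 / (14.3 − 7) = 530.0/7.3 = 72.603 mL/cmH2O.
τ = R × C = 7.92 × 0.0726 L/cmH2O = 0.575 s.
Fraction remaining = e^(−Te/τ) = e^(−1.23/0.575) = 0.1178.
Trapped volume = 530.0 × 0.1178 = 62.434 mL.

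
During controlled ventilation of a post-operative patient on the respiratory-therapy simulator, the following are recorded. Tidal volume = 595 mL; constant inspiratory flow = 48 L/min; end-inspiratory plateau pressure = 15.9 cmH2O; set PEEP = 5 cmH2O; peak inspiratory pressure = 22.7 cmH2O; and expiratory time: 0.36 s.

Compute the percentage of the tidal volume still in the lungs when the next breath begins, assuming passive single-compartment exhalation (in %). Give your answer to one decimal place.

Flow: 48 L/min ÷ 60 = 0.8 L/s.
R = (PIP − Pplat)/V̇ = (22.7 − 15.9) / 0.8 = 6.8/0.8 = 8.5 cmH2O·s/L.
C = Vt/(Pplat − PEEP) = 595.0 / (15.9 − 5) = 595.0/10.9 = 54.587 mL/cmH2O.
τ = R × C = 8.5 × 0.05459 L/cmH2O = 0.464 s.
Fraction remaining at end-expiration = e^(−Te/τ) = e^(−0.36/0.464) = 0.4603 → 46.03%.

46.0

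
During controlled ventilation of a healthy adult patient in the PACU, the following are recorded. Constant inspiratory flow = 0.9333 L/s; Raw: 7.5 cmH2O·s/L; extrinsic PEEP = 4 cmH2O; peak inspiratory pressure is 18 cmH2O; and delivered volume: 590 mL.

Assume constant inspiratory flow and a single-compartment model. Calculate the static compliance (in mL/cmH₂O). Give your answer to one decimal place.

Equation of motion (constant flow): PIP = Vt/C + R·V̇ + PEEP.
Vt/C = PIP − R·V̇ − PEEP = 18 − 7.5×0.9333 − 4 = 18 − 7.0 − 4 = 7.0 cmH2O.
C = Vt / 7.0 = 590 / 7.0 = 84.286 mL/cmH2O.

84.3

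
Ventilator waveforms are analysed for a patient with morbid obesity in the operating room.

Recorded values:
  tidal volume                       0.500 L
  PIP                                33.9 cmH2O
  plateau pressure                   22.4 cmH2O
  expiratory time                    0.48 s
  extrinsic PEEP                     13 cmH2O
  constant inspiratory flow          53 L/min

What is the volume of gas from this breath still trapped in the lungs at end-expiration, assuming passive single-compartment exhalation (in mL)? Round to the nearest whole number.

250

Flow: 53 L/min ÷ 60 = 0.8833 L/s.
R = (PIP − Pplat)/V̇ = (33.9 − 22.4) / 0.8833 = 11.5/0.8833 = 13.019 cmH2O·s/L.
C = Vt/(Pplat − PEEP) = 500.0 / (22.4 − 13) = 500.0/9.4 = 53.191 mL/cmH2O.
τ = R × C = 13.019 × 0.05319 L/cmH2O = 0.6925 s.
Fraction remaining = e^(−Te/τ) = e^(−0.48/0.6925) = 0.5.
Trapped volume = 500.0 × 0.5 = 250.0 mL.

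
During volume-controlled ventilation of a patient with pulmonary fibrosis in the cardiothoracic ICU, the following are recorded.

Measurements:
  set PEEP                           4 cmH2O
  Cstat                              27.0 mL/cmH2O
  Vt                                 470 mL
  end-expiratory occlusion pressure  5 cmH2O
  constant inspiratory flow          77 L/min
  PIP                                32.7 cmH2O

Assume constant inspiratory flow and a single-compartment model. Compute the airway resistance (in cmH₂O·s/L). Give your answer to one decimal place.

Flow: 77 L/min ÷ 60 = 1.2833 L/s.
Total PEEP = 5 cmH2O (set 4 + intrinsic 1); this is the baseline alveolar pressure.
Equation of motion (constant flow): PIP = Vt/C + R·V̇ + PEEP.
R·V̇ = PIP − Vt/C − PEEP = 32.7 − 470/27.0 − 5 = 32.7 − 17.407 − 5 = 10.293 cmH2O.
R = 10.293 / 1.2833 = 8.021 cmH2O·s/L.

8.0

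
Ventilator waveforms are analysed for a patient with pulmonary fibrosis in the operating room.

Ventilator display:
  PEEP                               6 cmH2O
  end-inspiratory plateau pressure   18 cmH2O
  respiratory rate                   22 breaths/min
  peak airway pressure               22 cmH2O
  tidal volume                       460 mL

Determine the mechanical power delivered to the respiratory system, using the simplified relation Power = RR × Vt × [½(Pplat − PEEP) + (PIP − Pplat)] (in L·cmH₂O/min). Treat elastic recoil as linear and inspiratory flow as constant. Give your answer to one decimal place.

Per-breath work = Vt × [½(Pplat−PEEP) + (PIP−Pplat)] = 0.460 × [0.5×12.0 + 4.0] = 0.460 × 10.0 = 4.6 L·cmH2O.
Power = 22 × 4.6 = 101.2 L·cmH2O/min.

101.2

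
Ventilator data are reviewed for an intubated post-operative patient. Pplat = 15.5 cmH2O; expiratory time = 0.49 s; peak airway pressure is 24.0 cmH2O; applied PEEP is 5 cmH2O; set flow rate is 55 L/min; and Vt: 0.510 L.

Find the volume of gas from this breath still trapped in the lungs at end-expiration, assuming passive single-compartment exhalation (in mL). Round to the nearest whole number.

Flow: 55 L/min ÷ 60 = 0.9167 L/s.
R = (PIP − Pplat)/V̇ = (24.0 − 15.5) / 0.9167 = 8.5/0.9167 = 9.272 cmH2O·s/L.
C = Vt/(Pplat − PEEP) = 510.0 / (15.5 − 5) = 510.0/10.5 = 48.571 mL/cmH2O.
τ = R × C = 9.272 × 0.04857 L/cmH2O = 0.4503 s.
Fraction remaining = e^(−Te/τ) = e^(−0.49/0.4503) = 0.3368.
Trapped volume = 510.0 × 0.3368 = 171.77 mL.

172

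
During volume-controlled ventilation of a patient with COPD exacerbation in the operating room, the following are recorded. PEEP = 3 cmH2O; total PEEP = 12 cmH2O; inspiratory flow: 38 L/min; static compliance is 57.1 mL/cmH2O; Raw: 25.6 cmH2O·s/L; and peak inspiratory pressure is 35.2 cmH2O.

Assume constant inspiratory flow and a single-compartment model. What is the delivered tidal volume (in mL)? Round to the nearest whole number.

Flow: 38 L/min ÷ 60 = 0.6333 L/s.
Total PEEP = 12 cmH2O (set 3 + intrinsic 9); this is the baseline alveolar pressure.
Equation of motion (constant flow): PIP = Vt/C + R·V̇ + PEEP.
Vt/C = PIP − R·V̇ − PEEP = 35.2 − 16.212 − 12 = 6.988 cmH2O.
Vt = C × 6.988 = 57.1 × 6.988 = 399.01 mL.

399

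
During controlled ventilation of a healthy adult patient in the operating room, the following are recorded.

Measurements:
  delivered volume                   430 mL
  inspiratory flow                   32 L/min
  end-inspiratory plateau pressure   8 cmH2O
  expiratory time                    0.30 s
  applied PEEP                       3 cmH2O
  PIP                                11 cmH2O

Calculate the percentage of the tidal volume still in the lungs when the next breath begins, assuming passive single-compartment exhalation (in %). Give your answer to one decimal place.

Flow: 32 L/min ÷ 60 = 0.5333 L/s.
R = (PIP − Pplat)/V̇ = (11 − 8) / 0.5333 = 3.0/0.5333 = 5.625 cmH2O·s/L.
C = Vt/(Pplat − PEEP) = 430.0 / (8 − 3) = 430.0/5.0 = 86.0 mL/cmH2O.
τ = R × C = 5.625 × 0.086 L/cmH2O = 0.4838 s.
Fraction remaining at end-expiration = e^(−Te/τ) = e^(−0.30/0.4838) = 0.5379 → 53.79%.

53.8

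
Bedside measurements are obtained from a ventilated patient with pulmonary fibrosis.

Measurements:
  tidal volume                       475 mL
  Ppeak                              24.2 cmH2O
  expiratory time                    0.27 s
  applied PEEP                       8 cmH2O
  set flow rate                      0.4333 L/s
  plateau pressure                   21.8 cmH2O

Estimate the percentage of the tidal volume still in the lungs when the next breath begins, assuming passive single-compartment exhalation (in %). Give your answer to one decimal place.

R = (PIP − Pplat)/V̇ = (24.2 − 21.8) / 0.4333 = 2.4/0.4333 = 5.539 cmH2O·s/L.
C = Vt/(Pplat − PEEP) = 475.0 / (21.8 − 8) = 475.0/13.8 = 34.42 mL/cmH2O.
τ = R × C = 5.539 × 0.03442 L/cmH2O = 0.1907 s.
Fraction remaining at end-expiration = e^(−Te/τ) = e^(−0.27/0.1907) = 0.2427 → 24.27%.

24.3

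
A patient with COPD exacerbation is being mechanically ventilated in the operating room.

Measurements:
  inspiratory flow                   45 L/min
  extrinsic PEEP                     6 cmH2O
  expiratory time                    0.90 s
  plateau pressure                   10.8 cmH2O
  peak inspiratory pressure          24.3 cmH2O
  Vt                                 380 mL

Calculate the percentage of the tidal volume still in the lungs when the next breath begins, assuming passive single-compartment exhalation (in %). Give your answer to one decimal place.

Flow: 45 L/min ÷ 60 = 0.75 L/s.
R = (PIP − Pplat)/V̇ = (24.3 − 10.8) / 0.75 = 13.5/0.75 = 18.0 cmH2O·s/L.
C = Vt/(Pplat − PEEP) = 380.0 / (10.8 − 6) = 380.0/4.8 = 79.167 mL/cmH2O.
τ = R × C = 18.0 × 0.07917 L/cmH2O = 1.425 s.
Fraction remaining at end-expiration = e^(−Te/τ) = e^(−0.90/1.425) = 0.5318 → 53.18%.

53.2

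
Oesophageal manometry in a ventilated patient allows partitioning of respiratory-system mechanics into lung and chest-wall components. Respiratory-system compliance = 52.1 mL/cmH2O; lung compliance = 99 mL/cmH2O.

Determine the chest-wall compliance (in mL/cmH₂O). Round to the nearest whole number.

1/Ccw = 1/Crs − 1/CL.
1/Ccw = 1/52.1 − 1/99 = 0.009093.
Ccw = 109.97 mL/cmH2O.

110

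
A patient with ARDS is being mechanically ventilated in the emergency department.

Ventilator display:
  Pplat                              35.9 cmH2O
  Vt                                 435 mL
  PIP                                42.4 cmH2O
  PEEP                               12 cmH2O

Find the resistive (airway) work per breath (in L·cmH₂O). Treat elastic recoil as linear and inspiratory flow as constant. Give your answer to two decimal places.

With constant inspiratory flow the resistive pressure is constant at PIP − Pplat = 42.4 − 35.9 = 6.5 cmH2O, so resistive work = 6.5 × 0.435 = 2.828 L·cmH2O.

2.83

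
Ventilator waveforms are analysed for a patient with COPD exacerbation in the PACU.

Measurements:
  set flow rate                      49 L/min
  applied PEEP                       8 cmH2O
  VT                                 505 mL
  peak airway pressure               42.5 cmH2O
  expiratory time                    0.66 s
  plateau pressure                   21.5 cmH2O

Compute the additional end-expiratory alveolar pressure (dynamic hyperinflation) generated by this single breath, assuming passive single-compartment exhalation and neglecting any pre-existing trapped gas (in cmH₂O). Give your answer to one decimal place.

6.8

Flow: 49 L/min ÷ 60 = 0.8167 L/s.
R = (PIP − Pplat)/V̇ = (42.5 − 21.5) / 0.8167 = 21.0/0.8167 = 25.713 cmH2O·s/L.
C = Vt/(Pplat − PEEP) = 505.0 / (21.5 − 8) = 505.0/13.5 = 37.407 mL/cmH2O.
τ = R × C = 25.713 × 0.03741 L/cmH2O = 0.9619 s.
Fraction remaining = e^(−Te/τ) = e^(−0.66/0.9619) = 0.5035; trapped volume = 505.0 × 0.5035 = 254.27 mL.
Additional alveolar pressure from trapping ≈ V_trapped / C = 254.27 / 37.407 = 6.797 cmH2O.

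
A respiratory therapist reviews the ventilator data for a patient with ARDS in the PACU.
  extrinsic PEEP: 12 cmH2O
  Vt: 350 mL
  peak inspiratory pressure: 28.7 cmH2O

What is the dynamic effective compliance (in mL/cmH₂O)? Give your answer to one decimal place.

Dynamic compliance = Vt / (PIP − PEEP) = 350 / (28.7 − 12) = 350 / 16.7 = 20.958 mL/cmH2O.

21.0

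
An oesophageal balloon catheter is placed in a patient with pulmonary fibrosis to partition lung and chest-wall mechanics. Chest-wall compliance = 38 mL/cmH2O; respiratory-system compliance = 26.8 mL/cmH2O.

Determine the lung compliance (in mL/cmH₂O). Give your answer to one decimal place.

1/CL = 1/Crs − 1/Ccw.
1/CL = 1/26.8 − 1/38 = 0.011.
CL = 90.909 mL/cmH2O.

90.9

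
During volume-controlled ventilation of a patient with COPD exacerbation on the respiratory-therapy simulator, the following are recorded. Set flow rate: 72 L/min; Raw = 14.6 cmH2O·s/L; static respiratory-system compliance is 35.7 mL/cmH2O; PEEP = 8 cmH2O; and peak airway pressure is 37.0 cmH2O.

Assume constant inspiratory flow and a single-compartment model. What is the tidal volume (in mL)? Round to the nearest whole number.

Flow: 72 L/min ÷ 60 = 1.2 L/s.
Equation of motion (constant flow): PIP = Vt/C + R·V̇ + PEEP.
Vt/C = PIP − R·V̇ − PEEP = 37.0 − 17.52 − 8 = 11.48 cmH2O.
Vt = C × 11.48 = 35.7 × 11.48 = 409.84 mL.

410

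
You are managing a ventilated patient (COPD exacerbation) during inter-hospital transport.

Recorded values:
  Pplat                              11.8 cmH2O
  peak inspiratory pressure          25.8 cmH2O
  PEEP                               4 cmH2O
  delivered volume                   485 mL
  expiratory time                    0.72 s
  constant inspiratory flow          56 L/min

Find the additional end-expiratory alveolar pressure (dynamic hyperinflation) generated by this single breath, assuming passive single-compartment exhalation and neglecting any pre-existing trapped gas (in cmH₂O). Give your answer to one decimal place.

Flow: 56 L/min ÷ 60 = 0.9333 L/s.
R = (PIP − Pplat)/V̇ = (25.8 − 11.8) / 0.9333 = 14.0/0.9333 = 15.001 cmH2O·s/L.
C = Vt/(Pplat − PEEP) = 485.0 / (11.8 − 4) = 485.0/7.8 = 62.179 mL/cmH2O.
τ = R × C = 15.001 × 0.06218 L/cmH2O = 0.9328 s.
Fraction remaining = e^(−Te/τ) = e^(−0.72/0.9328) = 0.4621; trapped volume = 485.0 × 0.4621 = 224.12 mL.
Additional alveolar pressure from trapping ≈ V_trapped / C = 224.12 / 62.179 = 3.604 cmH2O.

3.6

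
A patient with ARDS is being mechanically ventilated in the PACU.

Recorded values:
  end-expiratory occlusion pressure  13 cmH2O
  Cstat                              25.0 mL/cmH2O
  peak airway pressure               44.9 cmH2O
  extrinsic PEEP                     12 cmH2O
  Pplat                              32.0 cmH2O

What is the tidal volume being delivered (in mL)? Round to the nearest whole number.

End-expiratory occlusion gives total PEEP = 13 cmH2O (intrinsic PEEP = 13 − 12 = 1). Use total PEEP for the elastic gradient.
Vt = Cstat × (Pplat − PEEPtotal) = 25.0 × (32.0 − 13) = 25.0 × 19.0 = 475.0 mL.

475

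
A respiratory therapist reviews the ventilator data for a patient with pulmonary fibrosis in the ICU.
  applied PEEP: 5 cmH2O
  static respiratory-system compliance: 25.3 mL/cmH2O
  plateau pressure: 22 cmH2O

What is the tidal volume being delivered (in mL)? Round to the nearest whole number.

Vt = Cstat × (Pplat − PEEP) = 25.3 × (22 − 5) = 25.3 × 17.0 = 430.1 mL.

430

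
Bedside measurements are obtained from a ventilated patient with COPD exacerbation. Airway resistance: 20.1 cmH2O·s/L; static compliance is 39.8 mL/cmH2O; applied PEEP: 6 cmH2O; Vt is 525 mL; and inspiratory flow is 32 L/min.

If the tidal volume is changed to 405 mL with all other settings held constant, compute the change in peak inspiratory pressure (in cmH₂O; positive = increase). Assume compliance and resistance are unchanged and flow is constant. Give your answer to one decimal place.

PIP = Vt/C + R·V̇ + PEEP (constant-flow equation of motion).
Only the elastic term changes: ΔPIP = ΔVt / C = (405 − 525) / 39.8 = -3.015 cmH2O.

-3.0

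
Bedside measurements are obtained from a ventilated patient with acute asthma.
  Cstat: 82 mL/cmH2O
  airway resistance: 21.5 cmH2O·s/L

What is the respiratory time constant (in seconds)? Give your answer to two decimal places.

1.76

τ = R × C = 21.5 × 82 mL/cmH2O = 21.5 × 0.082 L/cmH2O = 1.763 s.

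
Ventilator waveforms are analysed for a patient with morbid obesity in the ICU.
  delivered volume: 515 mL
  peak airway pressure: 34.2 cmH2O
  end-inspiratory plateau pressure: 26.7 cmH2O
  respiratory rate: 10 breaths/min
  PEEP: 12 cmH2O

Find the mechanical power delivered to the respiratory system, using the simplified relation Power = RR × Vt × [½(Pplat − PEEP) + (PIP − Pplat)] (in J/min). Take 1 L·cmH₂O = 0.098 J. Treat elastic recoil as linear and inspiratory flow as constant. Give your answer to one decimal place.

7.5

Per-breath work = Vt × [½(Pplat−PEEP) + (PIP−Pplat)] = 0.515 × [0.5×14.7 + 7.5] = 0.515 × 14.85 = 7.648 L·cmH2O.
Power = 10 × 7.648 = 76.48 L·cmH2O/min.
× 0.098 J/(L·cmH2O) → 7.495 J/min.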